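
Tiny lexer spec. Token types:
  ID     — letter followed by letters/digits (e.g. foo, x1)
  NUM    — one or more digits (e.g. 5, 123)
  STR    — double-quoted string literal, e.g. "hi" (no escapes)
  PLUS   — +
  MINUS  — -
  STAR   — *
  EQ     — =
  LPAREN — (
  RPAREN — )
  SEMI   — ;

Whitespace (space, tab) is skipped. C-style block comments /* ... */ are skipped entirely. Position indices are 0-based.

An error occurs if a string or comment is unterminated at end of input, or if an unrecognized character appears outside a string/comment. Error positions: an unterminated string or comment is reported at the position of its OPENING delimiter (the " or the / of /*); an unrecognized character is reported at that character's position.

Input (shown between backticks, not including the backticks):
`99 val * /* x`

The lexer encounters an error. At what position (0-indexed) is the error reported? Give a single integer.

pos=0: emit NUM '99' (now at pos=2)
pos=3: emit ID 'val' (now at pos=6)
pos=7: emit STAR '*'
pos=9: enter COMMENT mode (saw '/*')
pos=9: ERROR — unterminated comment (reached EOF)

Answer: 9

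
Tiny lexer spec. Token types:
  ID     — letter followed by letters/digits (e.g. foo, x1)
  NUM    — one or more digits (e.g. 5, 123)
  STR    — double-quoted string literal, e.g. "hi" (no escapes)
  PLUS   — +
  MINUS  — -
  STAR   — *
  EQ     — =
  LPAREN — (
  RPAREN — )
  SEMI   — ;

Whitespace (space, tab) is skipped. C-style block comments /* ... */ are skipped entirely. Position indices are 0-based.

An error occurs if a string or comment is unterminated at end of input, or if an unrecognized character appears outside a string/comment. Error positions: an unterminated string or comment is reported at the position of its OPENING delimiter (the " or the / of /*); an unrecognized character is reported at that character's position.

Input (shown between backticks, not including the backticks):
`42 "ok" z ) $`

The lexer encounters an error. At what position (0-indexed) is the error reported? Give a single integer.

pos=0: emit NUM '42' (now at pos=2)
pos=3: enter STRING mode
pos=3: emit STR "ok" (now at pos=7)
pos=8: emit ID 'z' (now at pos=9)
pos=10: emit RPAREN ')'
pos=12: ERROR — unrecognized char '$'

Answer: 12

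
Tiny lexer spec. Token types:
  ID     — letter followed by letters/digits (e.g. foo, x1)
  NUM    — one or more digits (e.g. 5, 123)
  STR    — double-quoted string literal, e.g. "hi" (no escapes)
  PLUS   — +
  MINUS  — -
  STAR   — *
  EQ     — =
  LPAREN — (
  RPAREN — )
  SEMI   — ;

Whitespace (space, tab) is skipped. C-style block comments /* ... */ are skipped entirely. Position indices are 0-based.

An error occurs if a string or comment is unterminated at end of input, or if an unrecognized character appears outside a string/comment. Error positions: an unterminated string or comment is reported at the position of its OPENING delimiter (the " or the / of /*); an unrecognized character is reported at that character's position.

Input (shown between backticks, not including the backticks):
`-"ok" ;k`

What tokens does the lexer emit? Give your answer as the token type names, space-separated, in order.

Answer: MINUS STR SEMI ID

Derivation:
pos=0: emit MINUS '-'
pos=1: enter STRING mode
pos=1: emit STR "ok" (now at pos=5)
pos=6: emit SEMI ';'
pos=7: emit ID 'k' (now at pos=8)
DONE. 4 tokens: [MINUS, STR, SEMI, ID]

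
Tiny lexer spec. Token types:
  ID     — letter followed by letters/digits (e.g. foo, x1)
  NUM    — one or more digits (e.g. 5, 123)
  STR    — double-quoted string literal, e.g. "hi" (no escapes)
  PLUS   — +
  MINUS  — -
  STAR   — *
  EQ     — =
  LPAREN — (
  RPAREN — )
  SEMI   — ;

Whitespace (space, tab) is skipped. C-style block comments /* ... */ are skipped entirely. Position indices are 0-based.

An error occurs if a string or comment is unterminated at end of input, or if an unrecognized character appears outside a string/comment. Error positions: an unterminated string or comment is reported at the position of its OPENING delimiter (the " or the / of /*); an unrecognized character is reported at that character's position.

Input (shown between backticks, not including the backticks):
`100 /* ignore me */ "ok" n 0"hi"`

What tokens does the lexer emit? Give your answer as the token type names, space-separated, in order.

Answer: NUM STR ID NUM STR

Derivation:
pos=0: emit NUM '100' (now at pos=3)
pos=4: enter COMMENT mode (saw '/*')
exit COMMENT mode (now at pos=19)
pos=20: enter STRING mode
pos=20: emit STR "ok" (now at pos=24)
pos=25: emit ID 'n' (now at pos=26)
pos=27: emit NUM '0' (now at pos=28)
pos=28: enter STRING mode
pos=28: emit STR "hi" (now at pos=32)
DONE. 5 tokens: [NUM, STR, ID, NUM, STR]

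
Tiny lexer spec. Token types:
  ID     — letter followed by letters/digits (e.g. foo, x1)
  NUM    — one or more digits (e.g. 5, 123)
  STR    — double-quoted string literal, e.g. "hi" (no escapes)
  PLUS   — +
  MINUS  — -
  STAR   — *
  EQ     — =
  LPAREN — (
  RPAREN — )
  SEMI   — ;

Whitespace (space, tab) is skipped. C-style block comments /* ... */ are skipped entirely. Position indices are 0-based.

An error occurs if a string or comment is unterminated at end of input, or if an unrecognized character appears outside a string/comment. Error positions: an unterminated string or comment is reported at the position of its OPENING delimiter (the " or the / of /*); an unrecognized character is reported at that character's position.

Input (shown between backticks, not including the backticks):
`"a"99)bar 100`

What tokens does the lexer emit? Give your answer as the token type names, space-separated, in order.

Answer: STR NUM RPAREN ID NUM

Derivation:
pos=0: enter STRING mode
pos=0: emit STR "a" (now at pos=3)
pos=3: emit NUM '99' (now at pos=5)
pos=5: emit RPAREN ')'
pos=6: emit ID 'bar' (now at pos=9)
pos=10: emit NUM '100' (now at pos=13)
DONE. 5 tokens: [STR, NUM, RPAREN, ID, NUM]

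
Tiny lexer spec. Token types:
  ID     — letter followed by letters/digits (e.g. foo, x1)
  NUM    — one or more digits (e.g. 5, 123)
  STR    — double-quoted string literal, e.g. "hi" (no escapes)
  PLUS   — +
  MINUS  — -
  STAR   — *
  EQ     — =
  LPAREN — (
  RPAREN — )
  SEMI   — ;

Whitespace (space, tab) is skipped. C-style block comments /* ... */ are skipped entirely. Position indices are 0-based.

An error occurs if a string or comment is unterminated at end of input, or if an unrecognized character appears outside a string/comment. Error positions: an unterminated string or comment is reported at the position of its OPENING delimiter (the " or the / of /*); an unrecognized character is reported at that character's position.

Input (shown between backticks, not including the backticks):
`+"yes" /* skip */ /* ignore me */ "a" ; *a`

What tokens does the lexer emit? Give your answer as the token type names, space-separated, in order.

pos=0: emit PLUS '+'
pos=1: enter STRING mode
pos=1: emit STR "yes" (now at pos=6)
pos=7: enter COMMENT mode (saw '/*')
exit COMMENT mode (now at pos=17)
pos=18: enter COMMENT mode (saw '/*')
exit COMMENT mode (now at pos=33)
pos=34: enter STRING mode
pos=34: emit STR "a" (now at pos=37)
pos=38: emit SEMI ';'
pos=40: emit STAR '*'
pos=41: emit ID 'a' (now at pos=42)
DONE. 6 tokens: [PLUS, STR, STR, SEMI, STAR, ID]

Answer: PLUS STR STR SEMI STAR ID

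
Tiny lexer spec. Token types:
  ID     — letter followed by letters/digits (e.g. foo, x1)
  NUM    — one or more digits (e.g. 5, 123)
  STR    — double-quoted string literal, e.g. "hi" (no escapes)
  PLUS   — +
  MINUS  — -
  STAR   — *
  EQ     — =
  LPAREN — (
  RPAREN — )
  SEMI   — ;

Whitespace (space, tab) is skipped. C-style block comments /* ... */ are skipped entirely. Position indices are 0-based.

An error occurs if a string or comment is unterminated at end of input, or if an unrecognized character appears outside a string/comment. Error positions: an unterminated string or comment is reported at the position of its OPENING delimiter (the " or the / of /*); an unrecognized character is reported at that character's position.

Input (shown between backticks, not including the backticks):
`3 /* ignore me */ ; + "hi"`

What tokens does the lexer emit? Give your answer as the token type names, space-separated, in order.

Answer: NUM SEMI PLUS STR

Derivation:
pos=0: emit NUM '3' (now at pos=1)
pos=2: enter COMMENT mode (saw '/*')
exit COMMENT mode (now at pos=17)
pos=18: emit SEMI ';'
pos=20: emit PLUS '+'
pos=22: enter STRING mode
pos=22: emit STR "hi" (now at pos=26)
DONE. 4 tokens: [NUM, SEMI, PLUS, STR]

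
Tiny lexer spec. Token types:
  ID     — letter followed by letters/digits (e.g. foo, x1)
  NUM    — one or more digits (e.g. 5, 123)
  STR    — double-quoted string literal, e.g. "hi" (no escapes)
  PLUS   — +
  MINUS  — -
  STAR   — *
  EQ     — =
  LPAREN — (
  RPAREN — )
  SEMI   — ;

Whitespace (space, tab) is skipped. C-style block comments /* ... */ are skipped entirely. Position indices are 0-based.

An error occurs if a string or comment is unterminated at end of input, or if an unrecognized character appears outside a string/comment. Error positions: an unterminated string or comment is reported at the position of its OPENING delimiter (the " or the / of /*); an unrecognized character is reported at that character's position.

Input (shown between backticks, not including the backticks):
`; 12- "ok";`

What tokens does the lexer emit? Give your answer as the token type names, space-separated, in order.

Answer: SEMI NUM MINUS STR SEMI

Derivation:
pos=0: emit SEMI ';'
pos=2: emit NUM '12' (now at pos=4)
pos=4: emit MINUS '-'
pos=6: enter STRING mode
pos=6: emit STR "ok" (now at pos=10)
pos=10: emit SEMI ';'
DONE. 5 tokens: [SEMI, NUM, MINUS, STR, SEMI]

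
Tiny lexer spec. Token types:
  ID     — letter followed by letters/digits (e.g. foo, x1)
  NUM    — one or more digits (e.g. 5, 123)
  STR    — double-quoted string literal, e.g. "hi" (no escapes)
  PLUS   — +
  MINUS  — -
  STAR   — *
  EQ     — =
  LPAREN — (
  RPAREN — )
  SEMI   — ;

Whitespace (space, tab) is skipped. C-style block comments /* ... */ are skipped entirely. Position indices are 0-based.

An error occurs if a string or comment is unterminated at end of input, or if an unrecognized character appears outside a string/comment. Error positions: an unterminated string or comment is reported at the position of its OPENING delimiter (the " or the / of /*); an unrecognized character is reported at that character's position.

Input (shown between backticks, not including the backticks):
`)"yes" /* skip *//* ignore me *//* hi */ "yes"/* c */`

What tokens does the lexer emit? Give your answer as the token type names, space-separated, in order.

Answer: RPAREN STR STR

Derivation:
pos=0: emit RPAREN ')'
pos=1: enter STRING mode
pos=1: emit STR "yes" (now at pos=6)
pos=7: enter COMMENT mode (saw '/*')
exit COMMENT mode (now at pos=17)
pos=17: enter COMMENT mode (saw '/*')
exit COMMENT mode (now at pos=32)
pos=32: enter COMMENT mode (saw '/*')
exit COMMENT mode (now at pos=40)
pos=41: enter STRING mode
pos=41: emit STR "yes" (now at pos=46)
pos=46: enter COMMENT mode (saw '/*')
exit COMMENT mode (now at pos=53)
DONE. 3 tokens: [RPAREN, STR, STR]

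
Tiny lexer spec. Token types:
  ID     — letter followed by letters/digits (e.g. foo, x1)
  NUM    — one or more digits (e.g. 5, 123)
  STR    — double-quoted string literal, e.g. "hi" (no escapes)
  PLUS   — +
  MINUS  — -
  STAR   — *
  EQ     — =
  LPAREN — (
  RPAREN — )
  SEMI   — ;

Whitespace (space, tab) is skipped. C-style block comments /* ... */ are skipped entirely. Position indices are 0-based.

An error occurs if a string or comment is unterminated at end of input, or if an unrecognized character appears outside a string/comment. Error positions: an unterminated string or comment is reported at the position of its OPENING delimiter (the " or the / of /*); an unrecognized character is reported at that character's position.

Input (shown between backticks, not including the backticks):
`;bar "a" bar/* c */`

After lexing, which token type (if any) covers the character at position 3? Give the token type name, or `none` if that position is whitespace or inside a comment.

pos=0: emit SEMI ';'
pos=1: emit ID 'bar' (now at pos=4)
pos=5: enter STRING mode
pos=5: emit STR "a" (now at pos=8)
pos=9: emit ID 'bar' (now at pos=12)
pos=12: enter COMMENT mode (saw '/*')
exit COMMENT mode (now at pos=19)
DONE. 4 tokens: [SEMI, ID, STR, ID]
Position 3: char is 'r' -> ID

Answer: ID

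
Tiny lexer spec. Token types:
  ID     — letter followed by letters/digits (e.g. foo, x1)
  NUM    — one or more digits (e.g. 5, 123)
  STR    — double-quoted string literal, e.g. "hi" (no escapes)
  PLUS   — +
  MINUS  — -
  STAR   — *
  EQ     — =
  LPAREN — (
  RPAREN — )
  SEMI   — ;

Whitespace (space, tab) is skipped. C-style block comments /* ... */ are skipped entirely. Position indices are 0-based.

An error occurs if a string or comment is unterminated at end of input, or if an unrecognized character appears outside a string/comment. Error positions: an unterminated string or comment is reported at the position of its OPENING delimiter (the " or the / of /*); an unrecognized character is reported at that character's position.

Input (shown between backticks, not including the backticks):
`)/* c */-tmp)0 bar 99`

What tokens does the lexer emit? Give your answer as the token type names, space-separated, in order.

pos=0: emit RPAREN ')'
pos=1: enter COMMENT mode (saw '/*')
exit COMMENT mode (now at pos=8)
pos=8: emit MINUS '-'
pos=9: emit ID 'tmp' (now at pos=12)
pos=12: emit RPAREN ')'
pos=13: emit NUM '0' (now at pos=14)
pos=15: emit ID 'bar' (now at pos=18)
pos=19: emit NUM '99' (now at pos=21)
DONE. 7 tokens: [RPAREN, MINUS, ID, RPAREN, NUM, ID, NUM]

Answer: RPAREN MINUS ID RPAREN NUM ID NUM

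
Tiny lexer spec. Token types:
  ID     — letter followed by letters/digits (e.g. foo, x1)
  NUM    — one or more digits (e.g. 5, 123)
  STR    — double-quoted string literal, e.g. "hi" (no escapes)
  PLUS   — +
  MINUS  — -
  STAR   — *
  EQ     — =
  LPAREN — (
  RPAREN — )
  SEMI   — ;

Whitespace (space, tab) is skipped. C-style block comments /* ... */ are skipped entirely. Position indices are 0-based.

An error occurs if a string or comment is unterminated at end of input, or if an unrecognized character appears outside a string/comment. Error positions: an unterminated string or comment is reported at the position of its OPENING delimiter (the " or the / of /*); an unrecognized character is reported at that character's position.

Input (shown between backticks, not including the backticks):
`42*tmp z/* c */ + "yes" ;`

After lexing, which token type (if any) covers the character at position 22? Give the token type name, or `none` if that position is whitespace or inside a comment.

Answer: STR

Derivation:
pos=0: emit NUM '42' (now at pos=2)
pos=2: emit STAR '*'
pos=3: emit ID 'tmp' (now at pos=6)
pos=7: emit ID 'z' (now at pos=8)
pos=8: enter COMMENT mode (saw '/*')
exit COMMENT mode (now at pos=15)
pos=16: emit PLUS '+'
pos=18: enter STRING mode
pos=18: emit STR "yes" (now at pos=23)
pos=24: emit SEMI ';'
DONE. 7 tokens: [NUM, STAR, ID, ID, PLUS, STR, SEMI]
Position 22: char is '"' -> STR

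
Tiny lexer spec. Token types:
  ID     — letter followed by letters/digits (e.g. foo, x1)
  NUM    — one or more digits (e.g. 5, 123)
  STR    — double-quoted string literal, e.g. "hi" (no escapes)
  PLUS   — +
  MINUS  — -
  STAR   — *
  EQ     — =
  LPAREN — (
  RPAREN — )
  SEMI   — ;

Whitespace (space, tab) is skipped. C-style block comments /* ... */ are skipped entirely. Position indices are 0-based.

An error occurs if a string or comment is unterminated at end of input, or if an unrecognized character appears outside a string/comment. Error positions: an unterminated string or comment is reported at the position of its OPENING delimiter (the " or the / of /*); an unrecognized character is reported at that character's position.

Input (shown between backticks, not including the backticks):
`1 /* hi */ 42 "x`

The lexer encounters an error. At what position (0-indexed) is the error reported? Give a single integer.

pos=0: emit NUM '1' (now at pos=1)
pos=2: enter COMMENT mode (saw '/*')
exit COMMENT mode (now at pos=10)
pos=11: emit NUM '42' (now at pos=13)
pos=14: enter STRING mode
pos=14: ERROR — unterminated string

Answer: 14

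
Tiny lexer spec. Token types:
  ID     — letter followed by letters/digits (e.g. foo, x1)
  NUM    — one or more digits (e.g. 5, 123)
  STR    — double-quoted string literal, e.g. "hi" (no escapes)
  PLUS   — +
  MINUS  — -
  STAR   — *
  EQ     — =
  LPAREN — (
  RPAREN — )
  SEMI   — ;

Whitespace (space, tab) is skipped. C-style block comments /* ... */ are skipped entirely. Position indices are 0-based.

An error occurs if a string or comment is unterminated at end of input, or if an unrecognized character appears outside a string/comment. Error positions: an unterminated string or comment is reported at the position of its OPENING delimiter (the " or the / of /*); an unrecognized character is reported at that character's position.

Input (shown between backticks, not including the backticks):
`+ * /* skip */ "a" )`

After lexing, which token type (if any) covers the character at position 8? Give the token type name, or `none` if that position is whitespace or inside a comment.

Answer: none

Derivation:
pos=0: emit PLUS '+'
pos=2: emit STAR '*'
pos=4: enter COMMENT mode (saw '/*')
exit COMMENT mode (now at pos=14)
pos=15: enter STRING mode
pos=15: emit STR "a" (now at pos=18)
pos=19: emit RPAREN ')'
DONE. 4 tokens: [PLUS, STAR, STR, RPAREN]
Position 8: char is 'k' -> none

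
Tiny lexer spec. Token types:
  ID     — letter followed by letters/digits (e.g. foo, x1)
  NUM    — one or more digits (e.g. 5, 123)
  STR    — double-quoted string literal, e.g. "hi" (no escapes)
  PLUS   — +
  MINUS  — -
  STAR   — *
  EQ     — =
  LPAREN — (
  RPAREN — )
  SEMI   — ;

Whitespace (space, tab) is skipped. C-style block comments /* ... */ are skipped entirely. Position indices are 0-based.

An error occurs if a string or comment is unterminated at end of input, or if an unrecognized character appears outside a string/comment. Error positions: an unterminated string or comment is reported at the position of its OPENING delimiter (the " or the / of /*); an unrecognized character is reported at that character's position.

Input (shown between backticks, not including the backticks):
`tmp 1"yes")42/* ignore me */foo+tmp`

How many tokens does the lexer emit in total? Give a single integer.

pos=0: emit ID 'tmp' (now at pos=3)
pos=4: emit NUM '1' (now at pos=5)
pos=5: enter STRING mode
pos=5: emit STR "yes" (now at pos=10)
pos=10: emit RPAREN ')'
pos=11: emit NUM '42' (now at pos=13)
pos=13: enter COMMENT mode (saw '/*')
exit COMMENT mode (now at pos=28)
pos=28: emit ID 'foo' (now at pos=31)
pos=31: emit PLUS '+'
pos=32: emit ID 'tmp' (now at pos=35)
DONE. 8 tokens: [ID, NUM, STR, RPAREN, NUM, ID, PLUS, ID]

Answer: 8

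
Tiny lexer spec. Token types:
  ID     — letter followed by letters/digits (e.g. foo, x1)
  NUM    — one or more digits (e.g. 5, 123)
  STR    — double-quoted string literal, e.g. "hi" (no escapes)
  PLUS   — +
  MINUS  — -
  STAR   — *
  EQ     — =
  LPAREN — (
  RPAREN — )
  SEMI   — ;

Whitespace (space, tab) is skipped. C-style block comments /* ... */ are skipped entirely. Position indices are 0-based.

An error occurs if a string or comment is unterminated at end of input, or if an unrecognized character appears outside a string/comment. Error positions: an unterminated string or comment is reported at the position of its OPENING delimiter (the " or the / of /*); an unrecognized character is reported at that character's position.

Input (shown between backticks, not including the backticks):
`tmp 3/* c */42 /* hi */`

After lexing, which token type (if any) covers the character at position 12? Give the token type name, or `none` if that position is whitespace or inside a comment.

pos=0: emit ID 'tmp' (now at pos=3)
pos=4: emit NUM '3' (now at pos=5)
pos=5: enter COMMENT mode (saw '/*')
exit COMMENT mode (now at pos=12)
pos=12: emit NUM '42' (now at pos=14)
pos=15: enter COMMENT mode (saw '/*')
exit COMMENT mode (now at pos=23)
DONE. 3 tokens: [ID, NUM, NUM]
Position 12: char is '4' -> NUM

Answer: NUM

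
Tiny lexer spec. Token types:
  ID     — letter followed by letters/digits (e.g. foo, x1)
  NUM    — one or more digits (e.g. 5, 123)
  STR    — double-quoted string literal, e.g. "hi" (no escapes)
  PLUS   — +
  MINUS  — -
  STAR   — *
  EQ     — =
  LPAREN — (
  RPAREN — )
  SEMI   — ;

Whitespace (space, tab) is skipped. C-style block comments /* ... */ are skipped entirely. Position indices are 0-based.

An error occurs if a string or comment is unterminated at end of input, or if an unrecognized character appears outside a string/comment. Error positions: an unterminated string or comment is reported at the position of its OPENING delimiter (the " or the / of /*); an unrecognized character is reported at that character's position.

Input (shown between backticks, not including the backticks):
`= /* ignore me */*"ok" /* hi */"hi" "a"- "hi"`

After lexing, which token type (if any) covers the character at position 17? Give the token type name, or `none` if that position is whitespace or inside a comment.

pos=0: emit EQ '='
pos=2: enter COMMENT mode (saw '/*')
exit COMMENT mode (now at pos=17)
pos=17: emit STAR '*'
pos=18: enter STRING mode
pos=18: emit STR "ok" (now at pos=22)
pos=23: enter COMMENT mode (saw '/*')
exit COMMENT mode (now at pos=31)
pos=31: enter STRING mode
pos=31: emit STR "hi" (now at pos=35)
pos=36: enter STRING mode
pos=36: emit STR "a" (now at pos=39)
pos=39: emit MINUS '-'
pos=41: enter STRING mode
pos=41: emit STR "hi" (now at pos=45)
DONE. 7 tokens: [EQ, STAR, STR, STR, STR, MINUS, STR]
Position 17: char is '*' -> STAR

Answer: STAR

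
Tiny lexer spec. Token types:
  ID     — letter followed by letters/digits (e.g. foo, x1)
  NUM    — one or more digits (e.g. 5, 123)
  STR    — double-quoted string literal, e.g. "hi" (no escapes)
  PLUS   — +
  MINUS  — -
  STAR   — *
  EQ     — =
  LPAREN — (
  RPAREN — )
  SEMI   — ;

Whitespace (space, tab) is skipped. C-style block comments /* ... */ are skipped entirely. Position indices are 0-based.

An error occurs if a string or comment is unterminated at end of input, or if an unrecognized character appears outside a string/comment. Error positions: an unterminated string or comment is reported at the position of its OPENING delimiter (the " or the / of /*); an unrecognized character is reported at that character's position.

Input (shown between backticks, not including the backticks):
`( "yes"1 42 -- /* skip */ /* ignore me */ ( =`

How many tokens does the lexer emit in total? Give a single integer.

Answer: 8

Derivation:
pos=0: emit LPAREN '('
pos=2: enter STRING mode
pos=2: emit STR "yes" (now at pos=7)
pos=7: emit NUM '1' (now at pos=8)
pos=9: emit NUM '42' (now at pos=11)
pos=12: emit MINUS '-'
pos=13: emit MINUS '-'
pos=15: enter COMMENT mode (saw '/*')
exit COMMENT mode (now at pos=25)
pos=26: enter COMMENT mode (saw '/*')
exit COMMENT mode (now at pos=41)
pos=42: emit LPAREN '('
pos=44: emit EQ '='
DONE. 8 tokens: [LPAREN, STR, NUM, NUM, MINUS, MINUS, LPAREN, EQ]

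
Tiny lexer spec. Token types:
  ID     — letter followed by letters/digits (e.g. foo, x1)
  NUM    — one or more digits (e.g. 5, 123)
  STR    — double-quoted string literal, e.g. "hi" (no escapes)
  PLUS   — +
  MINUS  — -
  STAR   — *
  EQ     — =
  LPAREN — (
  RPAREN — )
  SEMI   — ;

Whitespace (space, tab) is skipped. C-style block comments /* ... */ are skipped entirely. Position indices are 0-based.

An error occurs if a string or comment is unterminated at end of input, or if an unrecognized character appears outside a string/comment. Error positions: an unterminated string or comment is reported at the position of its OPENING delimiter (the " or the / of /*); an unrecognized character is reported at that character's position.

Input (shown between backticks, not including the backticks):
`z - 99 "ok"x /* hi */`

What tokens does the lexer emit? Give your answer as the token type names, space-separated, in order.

Answer: ID MINUS NUM STR ID

Derivation:
pos=0: emit ID 'z' (now at pos=1)
pos=2: emit MINUS '-'
pos=4: emit NUM '99' (now at pos=6)
pos=7: enter STRING mode
pos=7: emit STR "ok" (now at pos=11)
pos=11: emit ID 'x' (now at pos=12)
pos=13: enter COMMENT mode (saw '/*')
exit COMMENT mode (now at pos=21)
DONE. 5 tokens: [ID, MINUS, NUM, STR, ID]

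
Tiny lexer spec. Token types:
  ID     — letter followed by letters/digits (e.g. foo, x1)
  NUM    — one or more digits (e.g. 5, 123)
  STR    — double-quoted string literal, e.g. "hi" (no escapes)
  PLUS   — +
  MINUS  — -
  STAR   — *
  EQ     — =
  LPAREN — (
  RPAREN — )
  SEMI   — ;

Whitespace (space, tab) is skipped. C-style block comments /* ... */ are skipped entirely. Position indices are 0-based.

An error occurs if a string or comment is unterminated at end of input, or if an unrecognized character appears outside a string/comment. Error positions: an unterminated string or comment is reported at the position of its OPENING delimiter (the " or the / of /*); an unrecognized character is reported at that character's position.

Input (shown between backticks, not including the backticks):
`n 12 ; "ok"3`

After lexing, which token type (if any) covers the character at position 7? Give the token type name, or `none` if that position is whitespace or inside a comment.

pos=0: emit ID 'n' (now at pos=1)
pos=2: emit NUM '12' (now at pos=4)
pos=5: emit SEMI ';'
pos=7: enter STRING mode
pos=7: emit STR "ok" (now at pos=11)
pos=11: emit NUM '3' (now at pos=12)
DONE. 5 tokens: [ID, NUM, SEMI, STR, NUM]
Position 7: char is '"' -> STR

Answer: STR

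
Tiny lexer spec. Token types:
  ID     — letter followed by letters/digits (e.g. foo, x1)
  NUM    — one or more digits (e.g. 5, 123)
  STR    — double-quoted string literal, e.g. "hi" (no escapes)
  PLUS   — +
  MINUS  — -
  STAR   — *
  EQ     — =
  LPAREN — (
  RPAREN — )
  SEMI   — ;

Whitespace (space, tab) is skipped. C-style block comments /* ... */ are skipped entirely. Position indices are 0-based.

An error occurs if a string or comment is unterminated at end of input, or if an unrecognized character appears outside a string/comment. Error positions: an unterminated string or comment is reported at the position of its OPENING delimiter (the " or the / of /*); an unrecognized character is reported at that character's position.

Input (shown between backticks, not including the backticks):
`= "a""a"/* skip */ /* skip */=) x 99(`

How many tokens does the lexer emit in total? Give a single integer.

Answer: 8

Derivation:
pos=0: emit EQ '='
pos=2: enter STRING mode
pos=2: emit STR "a" (now at pos=5)
pos=5: enter STRING mode
pos=5: emit STR "a" (now at pos=8)
pos=8: enter COMMENT mode (saw '/*')
exit COMMENT mode (now at pos=18)
pos=19: enter COMMENT mode (saw '/*')
exit COMMENT mode (now at pos=29)
pos=29: emit EQ '='
pos=30: emit RPAREN ')'
pos=32: emit ID 'x' (now at pos=33)
pos=34: emit NUM '99' (now at pos=36)
pos=36: emit LPAREN '('
DONE. 8 tokens: [EQ, STR, STR, EQ, RPAREN, ID, NUM, LPAREN]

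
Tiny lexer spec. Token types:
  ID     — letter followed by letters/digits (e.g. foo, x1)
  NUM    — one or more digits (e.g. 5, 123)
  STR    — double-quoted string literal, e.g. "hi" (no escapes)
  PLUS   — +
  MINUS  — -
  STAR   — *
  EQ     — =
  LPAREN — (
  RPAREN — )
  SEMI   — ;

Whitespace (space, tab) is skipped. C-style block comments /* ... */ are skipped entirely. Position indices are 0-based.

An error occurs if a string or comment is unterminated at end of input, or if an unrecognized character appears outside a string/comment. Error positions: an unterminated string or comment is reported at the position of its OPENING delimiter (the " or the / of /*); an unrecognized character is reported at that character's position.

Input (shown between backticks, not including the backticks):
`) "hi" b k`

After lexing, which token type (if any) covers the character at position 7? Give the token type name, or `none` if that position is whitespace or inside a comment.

pos=0: emit RPAREN ')'
pos=2: enter STRING mode
pos=2: emit STR "hi" (now at pos=6)
pos=7: emit ID 'b' (now at pos=8)
pos=9: emit ID 'k' (now at pos=10)
DONE. 4 tokens: [RPAREN, STR, ID, ID]
Position 7: char is 'b' -> ID

Answer: ID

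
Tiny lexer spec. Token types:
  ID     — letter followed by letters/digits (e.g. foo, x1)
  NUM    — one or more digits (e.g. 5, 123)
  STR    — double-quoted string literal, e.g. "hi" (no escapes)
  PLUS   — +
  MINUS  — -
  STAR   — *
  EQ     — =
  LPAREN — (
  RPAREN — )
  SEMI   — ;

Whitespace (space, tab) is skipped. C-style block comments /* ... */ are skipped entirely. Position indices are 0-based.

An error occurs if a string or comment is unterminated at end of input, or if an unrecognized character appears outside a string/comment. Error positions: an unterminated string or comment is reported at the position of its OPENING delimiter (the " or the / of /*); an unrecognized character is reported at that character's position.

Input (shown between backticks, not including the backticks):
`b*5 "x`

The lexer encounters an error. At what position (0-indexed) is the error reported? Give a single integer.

Answer: 4

Derivation:
pos=0: emit ID 'b' (now at pos=1)
pos=1: emit STAR '*'
pos=2: emit NUM '5' (now at pos=3)
pos=4: enter STRING mode
pos=4: ERROR — unterminated string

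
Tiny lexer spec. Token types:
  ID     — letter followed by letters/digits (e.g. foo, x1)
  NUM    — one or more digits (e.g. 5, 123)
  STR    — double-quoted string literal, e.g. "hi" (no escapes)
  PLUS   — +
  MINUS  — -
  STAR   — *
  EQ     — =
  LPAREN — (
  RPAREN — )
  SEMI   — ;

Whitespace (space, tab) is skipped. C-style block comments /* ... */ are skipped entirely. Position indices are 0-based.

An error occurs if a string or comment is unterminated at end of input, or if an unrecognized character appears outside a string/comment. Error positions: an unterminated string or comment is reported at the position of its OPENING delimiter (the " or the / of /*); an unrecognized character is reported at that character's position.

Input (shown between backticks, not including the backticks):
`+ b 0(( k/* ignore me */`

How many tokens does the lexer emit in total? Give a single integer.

Answer: 6

Derivation:
pos=0: emit PLUS '+'
pos=2: emit ID 'b' (now at pos=3)
pos=4: emit NUM '0' (now at pos=5)
pos=5: emit LPAREN '('
pos=6: emit LPAREN '('
pos=8: emit ID 'k' (now at pos=9)
pos=9: enter COMMENT mode (saw '/*')
exit COMMENT mode (now at pos=24)
DONE. 6 tokens: [PLUS, ID, NUM, LPAREN, LPAREN, ID]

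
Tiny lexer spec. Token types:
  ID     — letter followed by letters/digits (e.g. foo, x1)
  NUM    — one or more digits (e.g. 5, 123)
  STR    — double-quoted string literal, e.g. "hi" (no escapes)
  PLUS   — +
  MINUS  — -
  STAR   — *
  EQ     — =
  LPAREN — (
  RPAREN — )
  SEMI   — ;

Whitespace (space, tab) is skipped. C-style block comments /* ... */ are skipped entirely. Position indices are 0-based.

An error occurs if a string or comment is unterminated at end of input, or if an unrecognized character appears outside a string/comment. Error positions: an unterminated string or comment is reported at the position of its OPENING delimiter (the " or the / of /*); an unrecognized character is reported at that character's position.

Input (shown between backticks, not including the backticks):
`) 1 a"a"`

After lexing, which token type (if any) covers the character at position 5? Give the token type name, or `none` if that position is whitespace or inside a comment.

pos=0: emit RPAREN ')'
pos=2: emit NUM '1' (now at pos=3)
pos=4: emit ID 'a' (now at pos=5)
pos=5: enter STRING mode
pos=5: emit STR "a" (now at pos=8)
DONE. 4 tokens: [RPAREN, NUM, ID, STR]
Position 5: char is '"' -> STR

Answer: STR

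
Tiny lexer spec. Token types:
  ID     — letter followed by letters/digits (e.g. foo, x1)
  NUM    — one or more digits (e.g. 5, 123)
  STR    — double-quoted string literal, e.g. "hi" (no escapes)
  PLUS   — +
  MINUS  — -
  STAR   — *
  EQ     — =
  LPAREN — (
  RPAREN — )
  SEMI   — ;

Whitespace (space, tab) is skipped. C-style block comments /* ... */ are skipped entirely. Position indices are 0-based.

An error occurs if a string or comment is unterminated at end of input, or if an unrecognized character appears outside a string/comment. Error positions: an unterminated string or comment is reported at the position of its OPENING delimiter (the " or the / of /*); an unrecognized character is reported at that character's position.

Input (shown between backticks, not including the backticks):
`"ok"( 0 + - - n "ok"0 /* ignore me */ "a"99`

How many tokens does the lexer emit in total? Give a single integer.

Answer: 11

Derivation:
pos=0: enter STRING mode
pos=0: emit STR "ok" (now at pos=4)
pos=4: emit LPAREN '('
pos=6: emit NUM '0' (now at pos=7)
pos=8: emit PLUS '+'
pos=10: emit MINUS '-'
pos=12: emit MINUS '-'
pos=14: emit ID 'n' (now at pos=15)
pos=16: enter STRING mode
pos=16: emit STR "ok" (now at pos=20)
pos=20: emit NUM '0' (now at pos=21)
pos=22: enter COMMENT mode (saw '/*')
exit COMMENT mode (now at pos=37)
pos=38: enter STRING mode
pos=38: emit STR "a" (now at pos=41)
pos=41: emit NUM '99' (now at pos=43)
DONE. 11 tokens: [STR, LPAREN, NUM, PLUS, MINUS, MINUS, ID, STR, NUM, STR, NUM]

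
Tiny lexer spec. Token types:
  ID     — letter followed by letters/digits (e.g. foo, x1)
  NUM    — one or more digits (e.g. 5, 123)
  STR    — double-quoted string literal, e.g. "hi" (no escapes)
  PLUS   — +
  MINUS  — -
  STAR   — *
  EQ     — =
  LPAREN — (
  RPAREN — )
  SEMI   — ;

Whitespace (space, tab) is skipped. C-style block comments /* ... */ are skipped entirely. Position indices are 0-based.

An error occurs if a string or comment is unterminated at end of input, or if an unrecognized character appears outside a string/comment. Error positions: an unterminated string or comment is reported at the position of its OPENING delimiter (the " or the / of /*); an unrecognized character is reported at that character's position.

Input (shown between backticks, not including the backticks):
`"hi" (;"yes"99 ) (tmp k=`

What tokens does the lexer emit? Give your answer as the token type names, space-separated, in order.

Answer: STR LPAREN SEMI STR NUM RPAREN LPAREN ID ID EQ

Derivation:
pos=0: enter STRING mode
pos=0: emit STR "hi" (now at pos=4)
pos=5: emit LPAREN '('
pos=6: emit SEMI ';'
pos=7: enter STRING mode
pos=7: emit STR "yes" (now at pos=12)
pos=12: emit NUM '99' (now at pos=14)
pos=15: emit RPAREN ')'
pos=17: emit LPAREN '('
pos=18: emit ID 'tmp' (now at pos=21)
pos=22: emit ID 'k' (now at pos=23)
pos=23: emit EQ '='
DONE. 10 tokens: [STR, LPAREN, SEMI, STR, NUM, RPAREN, LPAREN, ID, ID, EQ]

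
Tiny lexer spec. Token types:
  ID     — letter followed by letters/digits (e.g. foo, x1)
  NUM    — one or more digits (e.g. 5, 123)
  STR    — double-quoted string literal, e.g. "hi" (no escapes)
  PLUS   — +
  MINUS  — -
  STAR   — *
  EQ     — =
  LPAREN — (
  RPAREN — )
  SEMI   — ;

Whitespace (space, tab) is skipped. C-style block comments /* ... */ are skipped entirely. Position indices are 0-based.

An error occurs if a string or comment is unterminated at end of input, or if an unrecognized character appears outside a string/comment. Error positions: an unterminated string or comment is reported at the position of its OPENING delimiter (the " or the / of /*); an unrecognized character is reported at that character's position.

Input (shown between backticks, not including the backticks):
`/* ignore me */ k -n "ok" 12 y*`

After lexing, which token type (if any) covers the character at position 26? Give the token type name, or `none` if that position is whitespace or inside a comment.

pos=0: enter COMMENT mode (saw '/*')
exit COMMENT mode (now at pos=15)
pos=16: emit ID 'k' (now at pos=17)
pos=18: emit MINUS '-'
pos=19: emit ID 'n' (now at pos=20)
pos=21: enter STRING mode
pos=21: emit STR "ok" (now at pos=25)
pos=26: emit NUM '12' (now at pos=28)
pos=29: emit ID 'y' (now at pos=30)
pos=30: emit STAR '*'
DONE. 7 tokens: [ID, MINUS, ID, STR, NUM, ID, STAR]
Position 26: char is '1' -> NUM

Answer: NUM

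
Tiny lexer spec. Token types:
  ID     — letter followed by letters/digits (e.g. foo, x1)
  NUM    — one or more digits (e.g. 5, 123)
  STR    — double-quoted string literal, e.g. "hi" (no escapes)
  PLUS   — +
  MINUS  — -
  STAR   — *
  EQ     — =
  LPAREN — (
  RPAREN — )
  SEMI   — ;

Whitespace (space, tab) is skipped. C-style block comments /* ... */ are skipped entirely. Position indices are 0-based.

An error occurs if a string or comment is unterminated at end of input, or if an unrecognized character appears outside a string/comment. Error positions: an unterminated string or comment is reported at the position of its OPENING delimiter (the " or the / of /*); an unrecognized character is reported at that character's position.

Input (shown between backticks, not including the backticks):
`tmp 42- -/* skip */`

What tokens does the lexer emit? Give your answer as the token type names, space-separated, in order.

Answer: ID NUM MINUS MINUS

Derivation:
pos=0: emit ID 'tmp' (now at pos=3)
pos=4: emit NUM '42' (now at pos=6)
pos=6: emit MINUS '-'
pos=8: emit MINUS '-'
pos=9: enter COMMENT mode (saw '/*')
exit COMMENT mode (now at pos=19)
DONE. 4 tokens: [ID, NUM, MINUS, MINUS]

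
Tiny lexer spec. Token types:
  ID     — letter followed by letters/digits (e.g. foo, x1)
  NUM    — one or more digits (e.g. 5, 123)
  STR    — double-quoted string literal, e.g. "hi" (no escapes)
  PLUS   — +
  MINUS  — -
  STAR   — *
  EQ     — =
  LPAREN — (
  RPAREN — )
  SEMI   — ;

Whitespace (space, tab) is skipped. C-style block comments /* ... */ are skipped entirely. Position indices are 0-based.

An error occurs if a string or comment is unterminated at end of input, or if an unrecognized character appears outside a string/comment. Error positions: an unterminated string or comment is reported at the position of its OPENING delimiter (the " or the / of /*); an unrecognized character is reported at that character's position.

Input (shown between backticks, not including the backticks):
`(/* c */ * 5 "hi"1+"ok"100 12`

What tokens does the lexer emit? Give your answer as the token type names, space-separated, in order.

Answer: LPAREN STAR NUM STR NUM PLUS STR NUM NUM

Derivation:
pos=0: emit LPAREN '('
pos=1: enter COMMENT mode (saw '/*')
exit COMMENT mode (now at pos=8)
pos=9: emit STAR '*'
pos=11: emit NUM '5' (now at pos=12)
pos=13: enter STRING mode
pos=13: emit STR "hi" (now at pos=17)
pos=17: emit NUM '1' (now at pos=18)
pos=18: emit PLUS '+'
pos=19: enter STRING mode
pos=19: emit STR "ok" (now at pos=23)
pos=23: emit NUM '100' (now at pos=26)
pos=27: emit NUM '12' (now at pos=29)
DONE. 9 tokens: [LPAREN, STAR, NUM, STR, NUM, PLUS, STR, NUM, NUM]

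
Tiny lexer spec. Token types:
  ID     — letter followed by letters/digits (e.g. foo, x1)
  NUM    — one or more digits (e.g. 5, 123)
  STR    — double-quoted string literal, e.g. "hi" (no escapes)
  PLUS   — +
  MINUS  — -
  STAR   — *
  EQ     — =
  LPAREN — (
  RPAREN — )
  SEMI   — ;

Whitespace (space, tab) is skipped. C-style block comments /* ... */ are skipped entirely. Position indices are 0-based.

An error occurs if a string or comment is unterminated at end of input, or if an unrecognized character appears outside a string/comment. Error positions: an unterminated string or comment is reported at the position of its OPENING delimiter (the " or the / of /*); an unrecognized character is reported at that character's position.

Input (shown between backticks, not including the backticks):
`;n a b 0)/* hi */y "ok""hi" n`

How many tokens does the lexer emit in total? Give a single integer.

pos=0: emit SEMI ';'
pos=1: emit ID 'n' (now at pos=2)
pos=3: emit ID 'a' (now at pos=4)
pos=5: emit ID 'b' (now at pos=6)
pos=7: emit NUM '0' (now at pos=8)
pos=8: emit RPAREN ')'
pos=9: enter COMMENT mode (saw '/*')
exit COMMENT mode (now at pos=17)
pos=17: emit ID 'y' (now at pos=18)
pos=19: enter STRING mode
pos=19: emit STR "ok" (now at pos=23)
pos=23: enter STRING mode
pos=23: emit STR "hi" (now at pos=27)
pos=28: emit ID 'n' (now at pos=29)
DONE. 10 tokens: [SEMI, ID, ID, ID, NUM, RPAREN, ID, STR, STR, ID]

Answer: 10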